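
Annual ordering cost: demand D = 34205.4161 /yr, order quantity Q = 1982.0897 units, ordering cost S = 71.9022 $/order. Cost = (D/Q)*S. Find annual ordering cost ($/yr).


Number of orders = D/Q = 17.2572
Cost = 17.2572 * 71.9022 = 1240.8342

1240.8342 $/yr


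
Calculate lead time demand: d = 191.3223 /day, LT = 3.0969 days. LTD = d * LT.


LTD = 191.3223 * 3.0969 = 592.5060

592.5060 units


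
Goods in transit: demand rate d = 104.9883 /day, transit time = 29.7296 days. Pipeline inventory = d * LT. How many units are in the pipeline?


Pipeline = 104.9883 * 29.7296 = 3121.2602

3121.2602 units


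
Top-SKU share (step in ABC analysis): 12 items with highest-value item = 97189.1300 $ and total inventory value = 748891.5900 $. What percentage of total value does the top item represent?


Top item = 97189.1300
Total = 748891.5900
Percentage = 97189.1300 / 748891.5900 * 100 = 12.9777

12.9777%


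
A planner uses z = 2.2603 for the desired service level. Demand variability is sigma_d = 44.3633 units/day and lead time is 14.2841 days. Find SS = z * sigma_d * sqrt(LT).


sqrt(LT) = sqrt(14.2841) = 3.7794
SS = 2.2603 * 44.3633 * 3.7794 = 378.9801

378.9801 units


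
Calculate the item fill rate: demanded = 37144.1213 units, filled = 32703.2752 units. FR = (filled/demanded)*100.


FR = 32703.2752 / 37144.1213 * 100 = 88.0443

88.0443%


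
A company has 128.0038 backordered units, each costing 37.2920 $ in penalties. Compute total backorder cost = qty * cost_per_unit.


Total = 128.0038 * 37.2920 = 4773.5177

4773.5177 $


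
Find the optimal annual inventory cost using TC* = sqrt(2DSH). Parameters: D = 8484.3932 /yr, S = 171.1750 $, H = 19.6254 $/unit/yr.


2*D*S*H = 57004565.0887
TC* = sqrt(57004565.0887) = 7550.1368

7550.1368 $/yr


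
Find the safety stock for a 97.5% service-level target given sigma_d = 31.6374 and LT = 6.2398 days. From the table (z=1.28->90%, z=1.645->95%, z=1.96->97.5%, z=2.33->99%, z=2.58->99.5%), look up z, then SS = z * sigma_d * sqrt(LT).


From the table, SL = 97.5% corresponds to z = 1.96
sqrt(LT) = sqrt(6.2398) = 2.4980
SS = 1.96 * 31.6374 * 2.4980 = 154.8967

154.8967 units


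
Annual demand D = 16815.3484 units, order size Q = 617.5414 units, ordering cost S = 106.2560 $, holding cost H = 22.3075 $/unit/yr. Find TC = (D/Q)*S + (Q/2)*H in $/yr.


Ordering cost = D*S/Q = 2893.2986
Holding cost = Q*H/2 = 6887.9024
TC = 2893.2986 + 6887.9024 = 9781.2010

9781.2010 $/yr


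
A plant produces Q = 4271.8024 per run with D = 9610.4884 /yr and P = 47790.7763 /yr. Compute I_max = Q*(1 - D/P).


D/P = 0.2011
1 - D/P = 0.7989
I_max = 4271.8024 * 0.7989 = 3412.7641

3412.7641 units


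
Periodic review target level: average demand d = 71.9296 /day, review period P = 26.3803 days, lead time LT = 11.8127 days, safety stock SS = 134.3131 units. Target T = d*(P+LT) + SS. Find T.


P + LT = 38.1930
d*(P+LT) = 71.9296 * 38.1930 = 2747.2072
T = 2747.2072 + 134.3131 = 2881.5203

2881.5203 units


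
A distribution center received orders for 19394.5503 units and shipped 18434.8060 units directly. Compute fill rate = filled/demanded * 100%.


FR = 18434.8060 / 19394.5503 * 100 = 95.0515

95.0515%


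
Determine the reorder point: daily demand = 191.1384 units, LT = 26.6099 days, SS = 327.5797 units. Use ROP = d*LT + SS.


d*LT = 191.1384 * 26.6099 = 5086.1737
ROP = 5086.1737 + 327.5797 = 5413.7534

5413.7534 units


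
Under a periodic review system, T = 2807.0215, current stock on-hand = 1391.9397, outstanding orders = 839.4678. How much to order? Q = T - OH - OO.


Inventory position = OH + OO = 1391.9397 + 839.4678 = 2231.4075
Q = 2807.0215 - 2231.4075 = 575.6140

575.6140 units


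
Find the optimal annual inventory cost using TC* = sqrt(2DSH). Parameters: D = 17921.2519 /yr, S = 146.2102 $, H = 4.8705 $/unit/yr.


2*D*S*H = 25524048.3609
TC* = sqrt(25524048.3609) = 5052.1331

5052.1331 $/yr


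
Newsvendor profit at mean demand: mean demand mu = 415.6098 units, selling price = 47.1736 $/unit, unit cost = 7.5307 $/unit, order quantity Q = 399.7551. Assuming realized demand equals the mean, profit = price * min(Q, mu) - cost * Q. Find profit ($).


Sales at mu = min(399.7551, 415.6098) = 399.7551
Revenue = 47.1736 * 399.7551 = 18857.8872
Total cost = 7.5307 * 399.7551 = 3010.4357
Profit = 18857.8872 - 3010.4357 = 15847.4515

15847.4515 $


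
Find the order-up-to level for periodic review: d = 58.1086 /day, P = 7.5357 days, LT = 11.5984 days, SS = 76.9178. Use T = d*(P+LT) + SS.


P + LT = 19.1341
d*(P+LT) = 58.1086 * 19.1341 = 1111.8558
T = 1111.8558 + 76.9178 = 1188.7736

1188.7736 units


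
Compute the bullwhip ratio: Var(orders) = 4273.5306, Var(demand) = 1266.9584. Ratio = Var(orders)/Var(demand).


BW = 4273.5306 / 1266.9584 = 3.3731

3.3731


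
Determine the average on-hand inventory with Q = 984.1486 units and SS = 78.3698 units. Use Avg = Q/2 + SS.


Q/2 = 492.0743
Avg = 492.0743 + 78.3698 = 570.4441

570.4441 units


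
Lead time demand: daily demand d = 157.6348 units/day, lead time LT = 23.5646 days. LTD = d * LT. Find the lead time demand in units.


LTD = 157.6348 * 23.5646 = 3714.6010

3714.6010 units


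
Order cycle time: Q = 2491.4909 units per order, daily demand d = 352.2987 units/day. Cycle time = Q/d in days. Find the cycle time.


Cycle = 2491.4909 / 352.2987 = 7.0721

7.0721 days


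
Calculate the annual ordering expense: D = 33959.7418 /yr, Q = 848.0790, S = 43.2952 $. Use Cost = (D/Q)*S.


Number of orders = D/Q = 40.0431
Cost = 40.0431 * 43.2952 = 1733.6755

1733.6755 $/yr


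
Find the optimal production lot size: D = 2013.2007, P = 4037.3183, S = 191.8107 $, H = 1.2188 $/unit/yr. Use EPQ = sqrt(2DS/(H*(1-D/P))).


1 - D/P = 1 - 0.4986 = 0.5014
H*(1-D/P) = 0.6110
2DS = 772306.8710
EPQ = sqrt(1263905.7868) = 1124.2356

1124.2356 units


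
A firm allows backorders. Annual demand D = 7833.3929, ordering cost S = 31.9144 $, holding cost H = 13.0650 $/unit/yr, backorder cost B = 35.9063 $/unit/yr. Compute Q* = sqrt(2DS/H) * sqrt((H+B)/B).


sqrt(2DS/H) = 195.6269
sqrt((H+B)/B) = 1.1678
Q* = 195.6269 * 1.1678 = 228.4621

228.4621 units


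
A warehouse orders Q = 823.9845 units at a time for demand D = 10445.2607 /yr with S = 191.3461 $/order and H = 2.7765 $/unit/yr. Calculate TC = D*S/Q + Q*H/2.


Ordering cost = D*S/Q = 2425.6038
Holding cost = Q*H/2 = 1143.8965
TC = 2425.6038 + 1143.8965 = 3569.5002

3569.5002 $/yr


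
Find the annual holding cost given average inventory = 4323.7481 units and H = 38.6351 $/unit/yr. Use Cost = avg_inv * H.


Cost = 4323.7481 * 38.6351 = 167048.4402

167048.4402 $/yr


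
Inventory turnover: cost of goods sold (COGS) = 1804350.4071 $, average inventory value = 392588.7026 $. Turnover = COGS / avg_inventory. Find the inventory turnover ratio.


Turnover = 1804350.4071 / 392588.7026 = 4.5960

4.5960


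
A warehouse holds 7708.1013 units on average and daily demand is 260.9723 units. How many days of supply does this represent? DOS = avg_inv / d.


DOS = 7708.1013 / 260.9723 = 29.5361

29.5361 days


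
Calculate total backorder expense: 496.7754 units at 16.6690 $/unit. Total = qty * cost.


Total = 496.7754 * 16.6690 = 8280.7491

8280.7491 $


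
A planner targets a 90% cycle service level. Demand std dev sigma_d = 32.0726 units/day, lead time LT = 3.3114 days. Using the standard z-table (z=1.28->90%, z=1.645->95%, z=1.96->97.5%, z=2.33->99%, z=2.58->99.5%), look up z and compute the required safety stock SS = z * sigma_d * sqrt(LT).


From the table, SL = 90% corresponds to z = 1.28
sqrt(LT) = sqrt(3.3114) = 1.8197
SS = 1.28 * 32.0726 * 1.8197 = 74.7050

74.7050 units


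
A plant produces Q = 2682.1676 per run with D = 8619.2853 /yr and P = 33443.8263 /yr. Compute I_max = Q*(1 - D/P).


D/P = 0.2577
1 - D/P = 0.7423
I_max = 2682.1676 * 0.7423 = 1990.9079

1990.9079 units


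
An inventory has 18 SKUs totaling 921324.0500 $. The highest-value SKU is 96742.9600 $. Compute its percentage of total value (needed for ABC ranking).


Top item = 96742.9600
Total = 921324.0500
Percentage = 96742.9600 / 921324.0500 * 100 = 10.5004

10.5004%


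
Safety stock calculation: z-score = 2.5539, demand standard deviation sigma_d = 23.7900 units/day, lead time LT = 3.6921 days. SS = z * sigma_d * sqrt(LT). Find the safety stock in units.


sqrt(LT) = sqrt(3.6921) = 1.9215
SS = 2.5539 * 23.7900 * 1.9215 = 116.7441

116.7441 units


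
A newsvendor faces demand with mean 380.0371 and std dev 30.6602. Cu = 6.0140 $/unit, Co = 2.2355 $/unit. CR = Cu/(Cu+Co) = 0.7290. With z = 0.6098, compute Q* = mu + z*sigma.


CR = Cu/(Cu+Co) = 6.0140/(6.0140+2.2355) = 0.7290
z = 0.6098
Q* = 380.0371 + 0.6098 * 30.6602 = 398.7337

398.7337 units


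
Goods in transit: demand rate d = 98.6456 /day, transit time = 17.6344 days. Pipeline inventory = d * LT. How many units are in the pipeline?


Pipeline = 98.6456 * 17.6344 = 1739.5560

1739.5560 units


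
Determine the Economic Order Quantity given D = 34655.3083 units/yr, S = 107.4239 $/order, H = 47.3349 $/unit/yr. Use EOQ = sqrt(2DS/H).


2*D*S = 2 * 34655.3083 * 107.4239 = 7445616.7466
2*D*S/H = 157296.5560
EOQ = sqrt(157296.5560) = 396.6063

396.6063 units


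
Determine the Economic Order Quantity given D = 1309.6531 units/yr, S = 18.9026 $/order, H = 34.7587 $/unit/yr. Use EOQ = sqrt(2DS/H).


2*D*S = 2 * 1309.6531 * 18.9026 = 49511.6974
2*D*S/H = 1424.4404
EOQ = sqrt(1424.4404) = 37.7418

37.7418 units


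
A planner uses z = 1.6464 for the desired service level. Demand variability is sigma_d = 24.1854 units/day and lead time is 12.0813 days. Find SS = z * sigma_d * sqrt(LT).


sqrt(LT) = sqrt(12.0813) = 3.4758
SS = 1.6464 * 24.1854 * 3.4758 = 138.4030

138.4030 units


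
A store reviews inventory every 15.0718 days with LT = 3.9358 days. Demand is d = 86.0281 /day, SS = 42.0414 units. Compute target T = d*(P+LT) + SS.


P + LT = 19.0076
d*(P+LT) = 86.0281 * 19.0076 = 1635.1877
T = 1635.1877 + 42.0414 = 1677.2291

1677.2291 units


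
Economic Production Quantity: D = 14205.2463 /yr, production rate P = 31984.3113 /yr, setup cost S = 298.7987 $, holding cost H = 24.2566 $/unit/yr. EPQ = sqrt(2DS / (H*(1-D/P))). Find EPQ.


1 - D/P = 1 - 0.4441 = 0.5559
H*(1-D/P) = 13.4835
2DS = 8489018.2552
EPQ = sqrt(629586.8188) = 793.4651

793.4651 units


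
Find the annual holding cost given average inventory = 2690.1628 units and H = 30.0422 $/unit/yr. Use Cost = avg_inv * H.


Cost = 2690.1628 * 30.0422 = 80818.4089

80818.4089 $/yr


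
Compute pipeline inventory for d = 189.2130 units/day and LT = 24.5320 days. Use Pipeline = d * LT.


Pipeline = 189.2130 * 24.5320 = 4641.7733

4641.7733 units


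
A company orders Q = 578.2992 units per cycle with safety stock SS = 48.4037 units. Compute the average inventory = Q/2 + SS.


Q/2 = 289.1496
Avg = 289.1496 + 48.4037 = 337.5533

337.5533 units


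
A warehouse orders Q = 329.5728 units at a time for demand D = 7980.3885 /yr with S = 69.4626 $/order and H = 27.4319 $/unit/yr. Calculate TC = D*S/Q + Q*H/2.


Ordering cost = D*S/Q = 1681.9912
Holding cost = Q*H/2 = 4520.4040
TC = 1681.9912 + 4520.4040 = 6202.3952

6202.3952 $/yr


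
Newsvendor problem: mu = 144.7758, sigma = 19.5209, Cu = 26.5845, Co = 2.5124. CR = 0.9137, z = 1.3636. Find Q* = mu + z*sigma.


CR = Cu/(Cu+Co) = 26.5845/(26.5845+2.5124) = 0.9137
z = 1.3636
Q* = 144.7758 + 1.3636 * 19.5209 = 171.3945

171.3945 units


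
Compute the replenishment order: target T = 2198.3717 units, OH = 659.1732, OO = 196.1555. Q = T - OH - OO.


Inventory position = OH + OO = 659.1732 + 196.1555 = 855.3287
Q = 2198.3717 - 855.3287 = 1343.0430

1343.0430 units


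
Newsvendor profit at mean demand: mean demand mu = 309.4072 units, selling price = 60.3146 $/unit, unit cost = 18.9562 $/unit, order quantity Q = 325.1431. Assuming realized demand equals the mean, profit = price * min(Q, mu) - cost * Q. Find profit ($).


Sales at mu = min(325.1431, 309.4072) = 309.4072
Revenue = 60.3146 * 309.4072 = 18661.7715
Total cost = 18.9562 * 325.1431 = 6163.4776
Profit = 18661.7715 - 6163.4776 = 12498.2939

12498.2939 $


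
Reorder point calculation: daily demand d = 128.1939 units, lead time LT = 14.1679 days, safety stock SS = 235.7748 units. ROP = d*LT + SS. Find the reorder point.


d*LT = 128.1939 * 14.1679 = 1816.2384
ROP = 1816.2384 + 235.7748 = 2052.0132

2052.0132 units


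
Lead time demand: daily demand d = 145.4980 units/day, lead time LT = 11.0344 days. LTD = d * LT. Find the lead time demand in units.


LTD = 145.4980 * 11.0344 = 1605.4831

1605.4831 units


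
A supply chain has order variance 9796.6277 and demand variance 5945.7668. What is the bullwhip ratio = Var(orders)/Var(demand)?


BW = 9796.6277 / 5945.7668 = 1.6477

1.6477


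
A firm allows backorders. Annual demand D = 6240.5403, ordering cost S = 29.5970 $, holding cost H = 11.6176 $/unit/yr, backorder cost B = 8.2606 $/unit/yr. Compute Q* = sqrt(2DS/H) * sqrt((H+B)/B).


sqrt(2DS/H) = 178.3166
sqrt((H+B)/B) = 1.5513
Q* = 178.3166 * 1.5513 = 276.6142

276.6142 units


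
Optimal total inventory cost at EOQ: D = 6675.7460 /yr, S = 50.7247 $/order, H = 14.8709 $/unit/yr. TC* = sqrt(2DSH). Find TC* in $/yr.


2*D*S*H = 10071323.3638
TC* = sqrt(10071323.3638) = 3173.5348

3173.5348 $/yr


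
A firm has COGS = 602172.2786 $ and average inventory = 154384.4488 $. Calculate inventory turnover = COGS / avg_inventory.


Turnover = 602172.2786 / 154384.4488 = 3.9005

3.9005


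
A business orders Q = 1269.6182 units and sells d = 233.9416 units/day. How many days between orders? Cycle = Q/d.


Cycle = 1269.6182 / 233.9416 = 5.4271

5.4271 days


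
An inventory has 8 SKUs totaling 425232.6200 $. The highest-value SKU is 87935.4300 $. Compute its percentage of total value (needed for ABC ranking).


Top item = 87935.4300
Total = 425232.6200
Percentage = 87935.4300 / 425232.6200 * 100 = 20.6794

20.6794%


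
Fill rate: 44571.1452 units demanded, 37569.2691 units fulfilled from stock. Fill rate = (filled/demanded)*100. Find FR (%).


FR = 37569.2691 / 44571.1452 * 100 = 84.2906

84.2906%


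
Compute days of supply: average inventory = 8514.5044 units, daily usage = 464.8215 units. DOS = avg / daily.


DOS = 8514.5044 / 464.8215 = 18.3178

18.3178 days


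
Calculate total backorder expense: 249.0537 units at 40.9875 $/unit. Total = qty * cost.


Total = 249.0537 * 40.9875 = 10208.0885

10208.0885 $


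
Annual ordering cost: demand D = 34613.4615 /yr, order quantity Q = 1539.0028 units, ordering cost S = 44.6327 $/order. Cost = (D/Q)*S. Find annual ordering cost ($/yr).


Number of orders = D/Q = 22.4908
Cost = 22.4908 * 44.6327 = 1003.8268

1003.8268 $/yr


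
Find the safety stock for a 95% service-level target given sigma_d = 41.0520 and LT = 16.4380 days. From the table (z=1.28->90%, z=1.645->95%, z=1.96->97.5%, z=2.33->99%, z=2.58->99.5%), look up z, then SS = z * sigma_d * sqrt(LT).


From the table, SL = 95% corresponds to z = 1.645
sqrt(LT) = sqrt(16.4380) = 4.0544
SS = 1.645 * 41.0520 * 4.0544 = 273.7945

273.7945 units


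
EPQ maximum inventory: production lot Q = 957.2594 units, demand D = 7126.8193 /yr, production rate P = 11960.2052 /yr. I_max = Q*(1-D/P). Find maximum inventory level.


D/P = 0.5959
1 - D/P = 0.4041
I_max = 957.2594 * 0.4041 = 386.8499

386.8499 units


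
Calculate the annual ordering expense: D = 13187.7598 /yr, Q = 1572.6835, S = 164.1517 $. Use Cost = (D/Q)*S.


Number of orders = D/Q = 8.3855
Cost = 8.3855 * 164.1517 = 1376.4964

1376.4964 $/yr


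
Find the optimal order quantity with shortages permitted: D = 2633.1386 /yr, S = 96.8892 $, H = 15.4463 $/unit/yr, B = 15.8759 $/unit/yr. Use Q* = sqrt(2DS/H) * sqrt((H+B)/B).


sqrt(2DS/H) = 181.7512
sqrt((H+B)/B) = 1.4046
Q* = 181.7512 * 1.4046 = 255.2903

255.2903 units


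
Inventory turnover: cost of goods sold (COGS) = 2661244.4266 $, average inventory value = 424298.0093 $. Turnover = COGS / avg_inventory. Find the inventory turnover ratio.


Turnover = 2661244.4266 / 424298.0093 = 6.2721

6.2721


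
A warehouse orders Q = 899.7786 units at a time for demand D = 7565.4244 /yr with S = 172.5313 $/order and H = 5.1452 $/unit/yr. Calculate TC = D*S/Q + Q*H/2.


Ordering cost = D*S/Q = 1450.6596
Holding cost = Q*H/2 = 2314.7704
TC = 1450.6596 + 2314.7704 = 3765.4301

3765.4301 $/yr


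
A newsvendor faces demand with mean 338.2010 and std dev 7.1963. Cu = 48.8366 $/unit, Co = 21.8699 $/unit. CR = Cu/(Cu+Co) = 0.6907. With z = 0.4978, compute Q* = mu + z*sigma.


CR = Cu/(Cu+Co) = 48.8366/(48.8366+21.8699) = 0.6907
z = 0.4978
Q* = 338.2010 + 0.4978 * 7.1963 = 341.7833

341.7833 units


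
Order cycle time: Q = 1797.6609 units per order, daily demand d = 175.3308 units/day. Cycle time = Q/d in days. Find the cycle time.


Cycle = 1797.6609 / 175.3308 = 10.2530

10.2530 days


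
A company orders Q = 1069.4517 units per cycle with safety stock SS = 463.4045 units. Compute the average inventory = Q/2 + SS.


Q/2 = 534.7259
Avg = 534.7259 + 463.4045 = 998.1304

998.1304 units


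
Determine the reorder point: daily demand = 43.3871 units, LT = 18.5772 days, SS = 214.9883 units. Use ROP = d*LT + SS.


d*LT = 43.3871 * 18.5772 = 806.0108
ROP = 806.0108 + 214.9883 = 1020.9991

1020.9991 units


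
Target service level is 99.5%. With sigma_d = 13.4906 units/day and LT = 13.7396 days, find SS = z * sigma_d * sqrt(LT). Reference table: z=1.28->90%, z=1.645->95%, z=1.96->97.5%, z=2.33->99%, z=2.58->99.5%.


From the table, SL = 99.5% corresponds to z = 2.58
sqrt(LT) = sqrt(13.7396) = 3.7067
SS = 2.58 * 13.4906 * 3.7067 = 129.0143

129.0143 units


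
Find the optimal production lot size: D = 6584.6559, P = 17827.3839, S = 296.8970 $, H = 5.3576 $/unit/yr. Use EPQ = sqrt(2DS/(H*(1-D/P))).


1 - D/P = 1 - 0.3694 = 0.6306
H*(1-D/P) = 3.3787
2DS = 3909929.1655
EPQ = sqrt(1157216.2318) = 1075.7399

1075.7399 units


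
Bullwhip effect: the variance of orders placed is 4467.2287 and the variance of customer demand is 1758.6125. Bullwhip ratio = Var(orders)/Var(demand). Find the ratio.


BW = 4467.2287 / 1758.6125 = 2.5402

2.5402


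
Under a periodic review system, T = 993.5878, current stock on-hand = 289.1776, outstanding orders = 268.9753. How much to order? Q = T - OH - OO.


Inventory position = OH + OO = 289.1776 + 268.9753 = 558.1529
Q = 993.5878 - 558.1529 = 435.4349

435.4349 units


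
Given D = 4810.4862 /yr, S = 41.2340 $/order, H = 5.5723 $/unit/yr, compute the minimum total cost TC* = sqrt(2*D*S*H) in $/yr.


2*D*S*H = 2210593.6857
TC* = sqrt(2210593.6857) = 1486.8065

1486.8065 $/yr


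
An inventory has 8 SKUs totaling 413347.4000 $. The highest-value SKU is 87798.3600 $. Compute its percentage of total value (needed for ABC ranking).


Top item = 87798.3600
Total = 413347.4000
Percentage = 87798.3600 / 413347.4000 * 100 = 21.2408

21.2408%


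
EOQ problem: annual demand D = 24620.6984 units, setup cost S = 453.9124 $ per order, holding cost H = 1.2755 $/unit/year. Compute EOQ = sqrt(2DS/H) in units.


2*D*S = 2 * 24620.6984 * 453.9124 = 22351280.6008
2*D*S/H = 17523544.1794
EOQ = sqrt(17523544.1794) = 4186.1133

4186.1133 units


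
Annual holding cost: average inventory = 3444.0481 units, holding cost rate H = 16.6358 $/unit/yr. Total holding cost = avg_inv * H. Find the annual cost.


Cost = 3444.0481 * 16.6358 = 57294.4954

57294.4954 $/yr


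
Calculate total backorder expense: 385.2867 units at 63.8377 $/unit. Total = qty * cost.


Total = 385.2867 * 63.8377 = 24595.8168

24595.8168 $


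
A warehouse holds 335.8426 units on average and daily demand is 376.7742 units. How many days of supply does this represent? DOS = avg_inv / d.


DOS = 335.8426 / 376.7742 = 0.8914

0.8914 days


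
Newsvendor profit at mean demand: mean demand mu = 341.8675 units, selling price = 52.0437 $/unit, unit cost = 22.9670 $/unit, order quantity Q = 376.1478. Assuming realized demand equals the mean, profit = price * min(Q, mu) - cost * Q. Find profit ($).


Sales at mu = min(376.1478, 341.8675) = 341.8675
Revenue = 52.0437 * 341.8675 = 17792.0496
Total cost = 22.9670 * 376.1478 = 8638.9865
Profit = 17792.0496 - 8638.9865 = 9153.0631

9153.0631 $


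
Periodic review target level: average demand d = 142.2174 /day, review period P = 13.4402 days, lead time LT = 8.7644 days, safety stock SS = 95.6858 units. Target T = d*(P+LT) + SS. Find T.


P + LT = 22.2046
d*(P+LT) = 142.2174 * 22.2046 = 3157.8805
T = 3157.8805 + 95.6858 = 3253.5663

3253.5663 units


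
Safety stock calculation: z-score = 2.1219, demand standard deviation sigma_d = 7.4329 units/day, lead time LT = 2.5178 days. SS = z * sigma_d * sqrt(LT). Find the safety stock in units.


sqrt(LT) = sqrt(2.5178) = 1.5868
SS = 2.1219 * 7.4329 * 1.5868 = 25.0261

25.0261 units


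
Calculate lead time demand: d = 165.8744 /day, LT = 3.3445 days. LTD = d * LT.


LTD = 165.8744 * 3.3445 = 554.7669

554.7669 units


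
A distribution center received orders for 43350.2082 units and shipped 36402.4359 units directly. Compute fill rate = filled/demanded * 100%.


FR = 36402.4359 / 43350.2082 * 100 = 83.9729

83.9729%


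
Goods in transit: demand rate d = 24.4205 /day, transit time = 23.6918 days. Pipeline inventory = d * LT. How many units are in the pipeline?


Pipeline = 24.4205 * 23.6918 = 578.5656

578.5656 units


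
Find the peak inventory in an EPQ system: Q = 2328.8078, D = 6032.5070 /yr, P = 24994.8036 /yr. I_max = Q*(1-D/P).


D/P = 0.2414
1 - D/P = 0.7586
I_max = 2328.8078 * 0.7586 = 1766.7490

1766.7490 units


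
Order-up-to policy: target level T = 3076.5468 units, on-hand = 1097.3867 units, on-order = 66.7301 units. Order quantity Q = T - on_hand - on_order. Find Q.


Inventory position = OH + OO = 1097.3867 + 66.7301 = 1164.1168
Q = 3076.5468 - 1164.1168 = 1912.4300

1912.4300 units


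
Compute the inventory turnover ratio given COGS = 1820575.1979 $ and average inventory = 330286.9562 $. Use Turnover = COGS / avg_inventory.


Turnover = 1820575.1979 / 330286.9562 = 5.5121

5.5121


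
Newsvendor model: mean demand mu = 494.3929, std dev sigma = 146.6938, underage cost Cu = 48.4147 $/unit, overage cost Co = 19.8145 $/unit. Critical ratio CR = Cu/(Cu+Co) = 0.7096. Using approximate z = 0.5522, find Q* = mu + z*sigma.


CR = Cu/(Cu+Co) = 48.4147/(48.4147+19.8145) = 0.7096
z = 0.5522
Q* = 494.3929 + 0.5522 * 146.6938 = 575.3972

575.3972 units


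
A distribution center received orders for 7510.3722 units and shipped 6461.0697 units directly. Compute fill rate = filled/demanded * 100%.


FR = 6461.0697 / 7510.3722 * 100 = 86.0286

86.0286%


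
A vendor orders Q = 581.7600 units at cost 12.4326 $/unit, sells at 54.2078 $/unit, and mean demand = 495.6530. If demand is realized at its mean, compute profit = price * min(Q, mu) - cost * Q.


Sales at mu = min(581.7600, 495.6530) = 495.6530
Revenue = 54.2078 * 495.6530 = 26868.2587
Total cost = 12.4326 * 581.7600 = 7232.7894
Profit = 26868.2587 - 7232.7894 = 19635.4693

19635.4693 $


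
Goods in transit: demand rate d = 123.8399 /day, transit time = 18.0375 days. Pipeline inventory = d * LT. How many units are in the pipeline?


Pipeline = 123.8399 * 18.0375 = 2233.7622

2233.7622 units


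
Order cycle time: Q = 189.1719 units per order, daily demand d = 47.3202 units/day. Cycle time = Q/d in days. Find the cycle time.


Cycle = 189.1719 / 47.3202 = 3.9977

3.9977 days


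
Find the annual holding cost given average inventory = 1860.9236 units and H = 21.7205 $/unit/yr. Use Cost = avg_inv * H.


Cost = 1860.9236 * 21.7205 = 40420.1911

40420.1911 $/yr


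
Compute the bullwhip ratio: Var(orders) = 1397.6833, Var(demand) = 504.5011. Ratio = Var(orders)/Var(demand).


BW = 1397.6833 / 504.5011 = 2.7704

2.7704


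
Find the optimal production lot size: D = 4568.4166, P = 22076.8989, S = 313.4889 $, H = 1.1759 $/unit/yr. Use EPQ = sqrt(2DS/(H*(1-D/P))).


1 - D/P = 1 - 0.2069 = 0.7931
H*(1-D/P) = 0.9326
2DS = 2864295.7894
EPQ = sqrt(3071404.6791) = 1752.5423

1752.5423 units


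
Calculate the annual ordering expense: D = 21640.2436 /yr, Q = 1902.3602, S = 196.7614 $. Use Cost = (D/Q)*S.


Number of orders = D/Q = 11.3755
Cost = 11.3755 * 196.7614 = 2238.2536

2238.2536 $/yr


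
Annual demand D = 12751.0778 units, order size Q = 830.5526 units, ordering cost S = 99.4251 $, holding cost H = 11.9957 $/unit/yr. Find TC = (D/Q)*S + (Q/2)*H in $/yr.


Ordering cost = D*S/Q = 1526.4261
Holding cost = Q*H/2 = 4981.5299
TC = 1526.4261 + 4981.5299 = 6507.9560

6507.9560 $/yr


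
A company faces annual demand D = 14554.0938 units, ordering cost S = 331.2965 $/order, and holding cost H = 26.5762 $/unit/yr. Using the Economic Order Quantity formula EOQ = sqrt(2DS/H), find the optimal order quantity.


2*D*S = 2 * 14554.0938 * 331.2965 = 9643440.6732
2*D*S/H = 362860.0279
EOQ = sqrt(362860.0279) = 602.3786

602.3786 units


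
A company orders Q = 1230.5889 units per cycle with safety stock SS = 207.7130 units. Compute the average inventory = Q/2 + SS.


Q/2 = 615.2944
Avg = 615.2944 + 207.7130 = 823.0074

823.0074 units


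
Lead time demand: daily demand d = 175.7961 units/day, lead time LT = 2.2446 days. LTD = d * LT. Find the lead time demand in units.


LTD = 175.7961 * 2.2446 = 394.5919

394.5919 units


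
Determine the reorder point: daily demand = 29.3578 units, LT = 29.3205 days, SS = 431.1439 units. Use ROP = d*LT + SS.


d*LT = 29.3578 * 29.3205 = 860.7854
ROP = 860.7854 + 431.1439 = 1291.9293

1291.9293 units


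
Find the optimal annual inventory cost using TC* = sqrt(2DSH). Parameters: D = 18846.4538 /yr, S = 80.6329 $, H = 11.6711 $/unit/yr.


2*D*S*H = 35471839.4197
TC* = sqrt(35471839.4197) = 5955.8240

5955.8240 $/yr


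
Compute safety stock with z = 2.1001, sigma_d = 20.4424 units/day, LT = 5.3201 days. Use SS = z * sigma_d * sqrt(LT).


sqrt(LT) = sqrt(5.3201) = 2.3065
SS = 2.1001 * 20.4424 * 2.3065 = 99.0220

99.0220 units


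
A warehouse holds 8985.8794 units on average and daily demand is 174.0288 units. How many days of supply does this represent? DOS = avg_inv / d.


DOS = 8985.8794 / 174.0288 = 51.6344

51.6344 days


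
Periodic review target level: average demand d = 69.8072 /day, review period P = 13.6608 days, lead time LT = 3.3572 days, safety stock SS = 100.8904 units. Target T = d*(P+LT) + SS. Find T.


P + LT = 17.0180
d*(P+LT) = 69.8072 * 17.0180 = 1187.9789
T = 1187.9789 + 100.8904 = 1288.8693

1288.8693 units


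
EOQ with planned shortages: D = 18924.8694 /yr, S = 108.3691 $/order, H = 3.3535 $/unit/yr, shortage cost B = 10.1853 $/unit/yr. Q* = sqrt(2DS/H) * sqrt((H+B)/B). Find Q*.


sqrt(2DS/H) = 1105.9488
sqrt((H+B)/B) = 1.1529
Q* = 1105.9488 * 1.1529 = 1275.0822

1275.0822 units


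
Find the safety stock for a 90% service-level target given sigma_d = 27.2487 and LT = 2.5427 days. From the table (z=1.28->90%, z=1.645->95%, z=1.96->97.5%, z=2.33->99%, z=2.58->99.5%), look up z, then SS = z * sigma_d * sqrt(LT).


From the table, SL = 90% corresponds to z = 1.28
sqrt(LT) = sqrt(2.5427) = 1.5946
SS = 1.28 * 27.2487 * 1.5946 = 55.6165

55.6165 units


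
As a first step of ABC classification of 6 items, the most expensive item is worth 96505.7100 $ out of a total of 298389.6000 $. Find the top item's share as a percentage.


Top item = 96505.7100
Total = 298389.6000
Percentage = 96505.7100 / 298389.6000 * 100 = 32.3422

32.3422%


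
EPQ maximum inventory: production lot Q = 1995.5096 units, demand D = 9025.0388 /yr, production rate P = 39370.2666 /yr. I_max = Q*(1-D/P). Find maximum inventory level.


D/P = 0.2292
1 - D/P = 0.7708
I_max = 1995.5096 * 0.7708 = 1538.0692

1538.0692 units


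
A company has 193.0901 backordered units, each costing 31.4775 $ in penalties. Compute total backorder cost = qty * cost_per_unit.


Total = 193.0901 * 31.4775 = 6077.9936

6077.9936 $


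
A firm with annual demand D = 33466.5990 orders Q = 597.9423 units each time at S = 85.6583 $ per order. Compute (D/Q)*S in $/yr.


Number of orders = D/Q = 55.9696
Cost = 55.9696 * 85.6583 = 4794.2619

4794.2619 $/yr


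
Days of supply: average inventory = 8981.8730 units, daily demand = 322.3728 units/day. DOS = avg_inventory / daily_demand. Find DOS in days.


DOS = 8981.8730 / 322.3728 = 27.8618

27.8618 days


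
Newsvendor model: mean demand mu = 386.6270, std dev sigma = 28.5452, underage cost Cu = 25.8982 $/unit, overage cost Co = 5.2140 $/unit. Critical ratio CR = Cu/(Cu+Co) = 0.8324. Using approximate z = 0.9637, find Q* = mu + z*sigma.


CR = Cu/(Cu+Co) = 25.8982/(25.8982+5.2140) = 0.8324
z = 0.9637
Q* = 386.6270 + 0.9637 * 28.5452 = 414.1360

414.1360 units


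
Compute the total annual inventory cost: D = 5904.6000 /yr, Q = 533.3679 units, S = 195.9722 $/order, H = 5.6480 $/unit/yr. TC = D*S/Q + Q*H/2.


Ordering cost = D*S/Q = 2169.4921
Holding cost = Q*H/2 = 1506.2309
TC = 2169.4921 + 1506.2309 = 3675.7231

3675.7231 $/yr


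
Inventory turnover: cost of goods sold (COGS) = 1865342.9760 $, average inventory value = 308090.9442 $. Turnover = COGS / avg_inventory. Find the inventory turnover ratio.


Turnover = 1865342.9760 / 308090.9442 = 6.0545

6.0545


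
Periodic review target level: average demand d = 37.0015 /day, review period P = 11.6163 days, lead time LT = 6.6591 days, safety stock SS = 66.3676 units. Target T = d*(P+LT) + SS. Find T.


P + LT = 18.2754
d*(P+LT) = 37.0015 * 18.2754 = 676.2172
T = 676.2172 + 66.3676 = 742.5848

742.5848 units


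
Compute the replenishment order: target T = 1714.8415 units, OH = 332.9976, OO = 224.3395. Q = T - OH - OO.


Inventory position = OH + OO = 332.9976 + 224.3395 = 557.3371
Q = 1714.8415 - 557.3371 = 1157.5044

1157.5044 units


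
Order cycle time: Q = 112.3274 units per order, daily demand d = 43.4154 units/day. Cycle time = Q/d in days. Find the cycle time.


Cycle = 112.3274 / 43.4154 = 2.5873

2.5873 days


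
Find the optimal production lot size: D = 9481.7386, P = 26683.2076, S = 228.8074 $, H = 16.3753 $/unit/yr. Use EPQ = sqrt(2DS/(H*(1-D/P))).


1 - D/P = 1 - 0.3553 = 0.6447
H*(1-D/P) = 10.5564
2DS = 4338983.9131
EPQ = sqrt(411027.8722) = 641.1146

641.1146 units


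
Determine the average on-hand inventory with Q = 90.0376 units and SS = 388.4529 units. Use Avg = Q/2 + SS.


Q/2 = 45.0188
Avg = 45.0188 + 388.4529 = 433.4717

433.4717 units


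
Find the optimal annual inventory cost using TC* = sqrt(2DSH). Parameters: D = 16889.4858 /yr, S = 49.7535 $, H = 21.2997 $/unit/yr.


2*D*S*H = 35796745.7659
TC* = sqrt(35796745.7659) = 5983.0382

5983.0382 $/yr


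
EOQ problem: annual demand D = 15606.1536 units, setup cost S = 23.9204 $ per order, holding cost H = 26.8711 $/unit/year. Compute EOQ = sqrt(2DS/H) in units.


2*D*S = 2 * 15606.1536 * 23.9204 = 746610.8731
2*D*S/H = 27784.9017
EOQ = sqrt(27784.9017) = 166.6880

166.6880 units


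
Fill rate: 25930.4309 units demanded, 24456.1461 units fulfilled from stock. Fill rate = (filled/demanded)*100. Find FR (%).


FR = 24456.1461 / 25930.4309 * 100 = 94.3145

94.3145%


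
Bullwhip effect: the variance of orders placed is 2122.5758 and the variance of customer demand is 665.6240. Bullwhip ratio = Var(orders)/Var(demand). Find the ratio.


BW = 2122.5758 / 665.6240 = 3.1889

3.1889


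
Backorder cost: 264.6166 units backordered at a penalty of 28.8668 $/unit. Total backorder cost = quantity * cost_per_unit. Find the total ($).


Total = 264.6166 * 28.8668 = 7638.6345

7638.6345 $


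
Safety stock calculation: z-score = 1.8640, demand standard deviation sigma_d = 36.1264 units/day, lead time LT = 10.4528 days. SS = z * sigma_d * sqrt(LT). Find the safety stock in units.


sqrt(LT) = sqrt(10.4528) = 3.2331
SS = 1.8640 * 36.1264 * 3.2331 = 217.7143

217.7143 units


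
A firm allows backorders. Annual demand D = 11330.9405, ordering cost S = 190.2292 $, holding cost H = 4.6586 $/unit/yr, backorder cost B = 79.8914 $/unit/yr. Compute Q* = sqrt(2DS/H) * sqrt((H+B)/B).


sqrt(2DS/H) = 961.9641
sqrt((H+B)/B) = 1.0287
Q* = 961.9641 * 1.0287 = 989.6136

989.6136 units


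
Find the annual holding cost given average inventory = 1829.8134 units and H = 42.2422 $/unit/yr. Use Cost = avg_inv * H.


Cost = 1829.8134 * 42.2422 = 77295.3436

77295.3436 $/yr


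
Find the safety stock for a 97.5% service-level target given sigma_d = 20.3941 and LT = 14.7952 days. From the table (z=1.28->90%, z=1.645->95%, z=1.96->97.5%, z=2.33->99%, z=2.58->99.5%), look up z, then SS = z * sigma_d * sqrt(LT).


From the table, SL = 97.5% corresponds to z = 1.96
sqrt(LT) = sqrt(14.7952) = 3.8465
SS = 1.96 * 20.3941 * 3.8465 = 153.7521

153.7521 units


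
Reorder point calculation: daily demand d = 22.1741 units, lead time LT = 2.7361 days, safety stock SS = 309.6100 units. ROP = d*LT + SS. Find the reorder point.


d*LT = 22.1741 * 2.7361 = 60.6706
ROP = 60.6706 + 309.6100 = 370.2806

370.2806 units


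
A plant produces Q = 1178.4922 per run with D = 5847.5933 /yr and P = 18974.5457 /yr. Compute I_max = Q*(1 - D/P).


D/P = 0.3082
1 - D/P = 0.6918
I_max = 1178.4922 * 0.6918 = 815.3034

815.3034 units


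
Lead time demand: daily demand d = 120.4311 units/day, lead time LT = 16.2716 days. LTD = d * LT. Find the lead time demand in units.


LTD = 120.4311 * 16.2716 = 1959.6067

1959.6067 units


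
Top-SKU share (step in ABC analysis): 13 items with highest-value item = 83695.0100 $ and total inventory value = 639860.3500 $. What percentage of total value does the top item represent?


Top item = 83695.0100
Total = 639860.3500
Percentage = 83695.0100 / 639860.3500 * 100 = 13.0802

13.0802%


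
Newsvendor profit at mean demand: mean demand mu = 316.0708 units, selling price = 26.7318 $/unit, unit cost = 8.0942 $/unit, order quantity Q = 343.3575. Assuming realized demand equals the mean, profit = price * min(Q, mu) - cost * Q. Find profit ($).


Sales at mu = min(343.3575, 316.0708) = 316.0708
Revenue = 26.7318 * 316.0708 = 8449.1414
Total cost = 8.0942 * 343.3575 = 2779.2043
Profit = 8449.1414 - 2779.2043 = 5669.9371

5669.9371 $


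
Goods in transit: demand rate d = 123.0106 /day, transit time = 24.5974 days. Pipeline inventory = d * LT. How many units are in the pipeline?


Pipeline = 123.0106 * 24.5974 = 3025.7409

3025.7409 units


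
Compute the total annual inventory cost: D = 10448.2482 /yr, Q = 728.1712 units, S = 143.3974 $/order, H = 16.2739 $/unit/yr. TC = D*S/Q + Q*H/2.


Ordering cost = D*S/Q = 2057.5541
Holding cost = Q*H/2 = 5925.0926
TC = 2057.5541 + 5925.0926 = 7982.6467

7982.6467 $/yr


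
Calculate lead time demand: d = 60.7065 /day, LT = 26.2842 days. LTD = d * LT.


LTD = 60.7065 * 26.2842 = 1595.6218

1595.6218 units


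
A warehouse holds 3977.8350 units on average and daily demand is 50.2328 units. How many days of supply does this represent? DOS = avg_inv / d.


DOS = 3977.8350 / 50.2328 = 79.1880

79.1880 days


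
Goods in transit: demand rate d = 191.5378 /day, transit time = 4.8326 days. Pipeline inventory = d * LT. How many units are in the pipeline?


Pipeline = 191.5378 * 4.8326 = 925.6256

925.6256 units


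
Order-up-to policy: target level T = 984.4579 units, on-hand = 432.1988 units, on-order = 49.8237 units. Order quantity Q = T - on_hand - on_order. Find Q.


Inventory position = OH + OO = 432.1988 + 49.8237 = 482.0225
Q = 984.4579 - 482.0225 = 502.4354

502.4354 units


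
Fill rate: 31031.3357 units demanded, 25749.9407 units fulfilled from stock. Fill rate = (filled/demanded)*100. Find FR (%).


FR = 25749.9407 / 31031.3357 * 100 = 82.9804

82.9804%


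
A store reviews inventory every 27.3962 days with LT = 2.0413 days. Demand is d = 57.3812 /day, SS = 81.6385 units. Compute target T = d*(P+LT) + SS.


P + LT = 29.4375
d*(P+LT) = 57.3812 * 29.4375 = 1689.1591
T = 1689.1591 + 81.6385 = 1770.7976

1770.7976 units


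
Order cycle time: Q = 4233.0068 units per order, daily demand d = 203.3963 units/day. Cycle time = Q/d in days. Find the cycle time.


Cycle = 4233.0068 / 203.3963 = 20.8116

20.8116 days


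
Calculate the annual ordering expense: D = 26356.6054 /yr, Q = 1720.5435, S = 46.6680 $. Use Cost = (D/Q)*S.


Number of orders = D/Q = 15.3188
Cost = 15.3188 * 46.6680 = 714.8962

714.8962 $/yr


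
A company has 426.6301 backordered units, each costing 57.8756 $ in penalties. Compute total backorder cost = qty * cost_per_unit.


Total = 426.6301 * 57.8756 = 24691.4730

24691.4730 $


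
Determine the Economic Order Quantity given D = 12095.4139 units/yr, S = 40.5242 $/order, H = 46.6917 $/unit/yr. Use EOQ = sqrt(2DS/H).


2*D*S = 2 * 12095.4139 * 40.5242 = 980313.9439
2*D*S/H = 20995.4648
EOQ = sqrt(20995.4648) = 144.8981

144.8981 units


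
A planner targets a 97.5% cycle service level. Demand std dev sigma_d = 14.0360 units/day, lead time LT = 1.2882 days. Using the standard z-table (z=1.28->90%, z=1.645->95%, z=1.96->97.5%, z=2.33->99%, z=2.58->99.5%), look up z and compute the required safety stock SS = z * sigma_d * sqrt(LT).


From the table, SL = 97.5% corresponds to z = 1.96
sqrt(LT) = sqrt(1.2882) = 1.1350
SS = 1.96 * 14.0360 * 1.1350 = 31.2242

31.2242 units


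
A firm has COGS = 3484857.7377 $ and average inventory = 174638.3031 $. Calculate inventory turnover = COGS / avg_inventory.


Turnover = 3484857.7377 / 174638.3031 = 19.9547

19.9547


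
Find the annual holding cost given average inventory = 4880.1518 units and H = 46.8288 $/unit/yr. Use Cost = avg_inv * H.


Cost = 4880.1518 * 46.8288 = 228531.6526

228531.6526 $/yr


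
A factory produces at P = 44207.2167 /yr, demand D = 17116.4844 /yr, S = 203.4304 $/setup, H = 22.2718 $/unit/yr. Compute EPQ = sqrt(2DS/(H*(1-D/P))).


1 - D/P = 1 - 0.3872 = 0.6128
H*(1-D/P) = 13.6484
2DS = 6964026.5362
EPQ = sqrt(510243.5541) = 714.3133

714.3133 units


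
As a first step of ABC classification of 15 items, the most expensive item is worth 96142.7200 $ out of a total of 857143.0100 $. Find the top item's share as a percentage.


Top item = 96142.7200
Total = 857143.0100
Percentage = 96142.7200 / 857143.0100 * 100 = 11.2166

11.2166%


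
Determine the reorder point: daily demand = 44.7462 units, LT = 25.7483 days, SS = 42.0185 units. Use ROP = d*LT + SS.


d*LT = 44.7462 * 25.7483 = 1152.1386
ROP = 1152.1386 + 42.0185 = 1194.1571

1194.1571 units


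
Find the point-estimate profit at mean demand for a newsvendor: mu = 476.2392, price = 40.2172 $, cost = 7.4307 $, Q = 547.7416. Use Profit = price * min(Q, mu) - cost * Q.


Sales at mu = min(547.7416, 476.2392) = 476.2392
Revenue = 40.2172 * 476.2392 = 19153.0072
Total cost = 7.4307 * 547.7416 = 4070.1035
Profit = 19153.0072 - 4070.1035 = 15082.9036

15082.9036 $


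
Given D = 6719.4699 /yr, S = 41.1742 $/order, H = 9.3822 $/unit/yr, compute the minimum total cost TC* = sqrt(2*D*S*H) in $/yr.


2*D*S*H = 5191523.9849
TC* = sqrt(5191523.9849) = 2278.4916

2278.4916 $/yr


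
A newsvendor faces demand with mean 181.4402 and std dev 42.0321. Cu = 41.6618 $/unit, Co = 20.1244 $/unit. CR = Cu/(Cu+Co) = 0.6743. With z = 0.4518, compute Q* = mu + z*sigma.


CR = Cu/(Cu+Co) = 41.6618/(41.6618+20.1244) = 0.6743
z = 0.4518
Q* = 181.4402 + 0.4518 * 42.0321 = 200.4303

200.4303 units


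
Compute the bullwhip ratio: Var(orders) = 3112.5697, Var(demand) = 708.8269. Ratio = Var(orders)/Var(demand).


BW = 3112.5697 / 708.8269 = 4.3912

4.3912
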